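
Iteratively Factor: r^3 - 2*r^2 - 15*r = (r)*(r^2 - 2*r - 15) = r*(r - 5)*(r + 3)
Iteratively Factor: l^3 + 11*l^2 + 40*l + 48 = (l + 4)*(l^2 + 7*l + 12) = (l + 3)*(l + 4)*(l + 4)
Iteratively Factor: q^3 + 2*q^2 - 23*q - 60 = (q - 5)*(q^2 + 7*q + 12) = (q - 5)*(q + 4)*(q + 3)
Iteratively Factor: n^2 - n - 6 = (n - 3)*(n + 2)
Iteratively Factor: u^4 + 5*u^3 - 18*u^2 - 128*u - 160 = (u + 4)*(u^3 + u^2 - 22*u - 40) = (u + 2)*(u + 4)*(u^2 - u - 20) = (u - 5)*(u + 2)*(u + 4)*(u + 4)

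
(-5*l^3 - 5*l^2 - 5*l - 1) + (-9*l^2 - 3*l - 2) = -5*l^3 - 14*l^2 - 8*l - 3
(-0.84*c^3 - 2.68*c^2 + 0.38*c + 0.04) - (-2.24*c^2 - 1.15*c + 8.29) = -0.84*c^3 - 0.44*c^2 + 1.53*c - 8.25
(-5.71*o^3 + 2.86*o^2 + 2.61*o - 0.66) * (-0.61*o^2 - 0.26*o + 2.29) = 3.4831*o^5 - 0.26*o^4 - 15.4116*o^3 + 6.2734*o^2 + 6.1485*o - 1.5114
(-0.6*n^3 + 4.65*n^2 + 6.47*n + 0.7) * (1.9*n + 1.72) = -1.14*n^4 + 7.803*n^3 + 20.291*n^2 + 12.4584*n + 1.204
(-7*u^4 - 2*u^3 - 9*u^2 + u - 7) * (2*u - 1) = -14*u^5 + 3*u^4 - 16*u^3 + 11*u^2 - 15*u + 7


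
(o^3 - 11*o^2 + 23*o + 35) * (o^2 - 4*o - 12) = o^5 - 15*o^4 + 55*o^3 + 75*o^2 - 416*o - 420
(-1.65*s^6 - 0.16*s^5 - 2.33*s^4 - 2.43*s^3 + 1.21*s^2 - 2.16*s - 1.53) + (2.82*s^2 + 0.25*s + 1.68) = -1.65*s^6 - 0.16*s^5 - 2.33*s^4 - 2.43*s^3 + 4.03*s^2 - 1.91*s + 0.15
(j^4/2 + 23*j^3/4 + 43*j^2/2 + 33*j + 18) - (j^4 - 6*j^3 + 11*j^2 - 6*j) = -j^4/2 + 47*j^3/4 + 21*j^2/2 + 39*j + 18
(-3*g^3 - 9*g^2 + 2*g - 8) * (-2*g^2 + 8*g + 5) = 6*g^5 - 6*g^4 - 91*g^3 - 13*g^2 - 54*g - 40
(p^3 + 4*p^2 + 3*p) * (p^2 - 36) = p^5 + 4*p^4 - 33*p^3 - 144*p^2 - 108*p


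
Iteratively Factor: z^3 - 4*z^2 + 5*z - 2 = (z - 2)*(z^2 - 2*z + 1) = (z - 2)*(z - 1)*(z - 1)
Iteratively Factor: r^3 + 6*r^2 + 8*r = (r)*(r^2 + 6*r + 8) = r*(r + 2)*(r + 4)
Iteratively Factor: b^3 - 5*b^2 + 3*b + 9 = (b - 3)*(b^2 - 2*b - 3) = (b - 3)^2*(b + 1)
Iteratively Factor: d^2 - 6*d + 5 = (d - 5)*(d - 1)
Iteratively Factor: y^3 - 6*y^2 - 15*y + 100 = (y + 4)*(y^2 - 10*y + 25) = (y - 5)*(y + 4)*(y - 5)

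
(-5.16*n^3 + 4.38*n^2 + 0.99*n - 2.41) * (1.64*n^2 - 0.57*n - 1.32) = -8.4624*n^5 + 10.1244*n^4 + 5.9382*n^3 - 10.2983*n^2 + 0.0669*n + 3.1812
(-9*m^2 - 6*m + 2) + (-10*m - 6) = -9*m^2 - 16*m - 4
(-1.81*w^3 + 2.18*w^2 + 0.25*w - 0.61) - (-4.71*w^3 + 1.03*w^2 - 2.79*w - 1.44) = 2.9*w^3 + 1.15*w^2 + 3.04*w + 0.83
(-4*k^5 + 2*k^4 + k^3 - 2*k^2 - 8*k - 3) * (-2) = 8*k^5 - 4*k^4 - 2*k^3 + 4*k^2 + 16*k + 6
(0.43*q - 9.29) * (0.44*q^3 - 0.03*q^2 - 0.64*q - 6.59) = 0.1892*q^4 - 4.1005*q^3 + 0.00349999999999995*q^2 + 3.1119*q + 61.2211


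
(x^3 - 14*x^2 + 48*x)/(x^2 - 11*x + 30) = x*(x - 8)/(x - 5)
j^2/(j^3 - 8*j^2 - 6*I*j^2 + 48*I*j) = j/(j^2 - 8*j - 6*I*j + 48*I)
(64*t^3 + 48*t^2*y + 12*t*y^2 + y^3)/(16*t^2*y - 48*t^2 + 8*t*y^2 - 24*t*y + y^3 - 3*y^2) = (4*t + y)/(y - 3)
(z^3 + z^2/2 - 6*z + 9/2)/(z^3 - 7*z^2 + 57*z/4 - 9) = 2*(z^2 + 2*z - 3)/(2*z^2 - 11*z + 12)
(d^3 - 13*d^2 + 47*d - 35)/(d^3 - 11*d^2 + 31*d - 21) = (d - 5)/(d - 3)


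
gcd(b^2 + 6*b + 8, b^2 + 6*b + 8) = b^2 + 6*b + 8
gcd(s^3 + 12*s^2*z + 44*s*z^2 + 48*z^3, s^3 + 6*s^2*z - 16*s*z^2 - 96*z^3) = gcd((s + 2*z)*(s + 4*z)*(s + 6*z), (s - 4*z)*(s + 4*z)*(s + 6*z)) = s^2 + 10*s*z + 24*z^2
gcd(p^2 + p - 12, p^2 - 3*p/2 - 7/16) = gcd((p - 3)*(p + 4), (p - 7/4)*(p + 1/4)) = 1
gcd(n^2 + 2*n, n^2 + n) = n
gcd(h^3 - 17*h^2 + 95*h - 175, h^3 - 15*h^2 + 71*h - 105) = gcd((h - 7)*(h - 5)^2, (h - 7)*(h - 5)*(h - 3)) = h^2 - 12*h + 35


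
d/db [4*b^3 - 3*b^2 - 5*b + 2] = 12*b^2 - 6*b - 5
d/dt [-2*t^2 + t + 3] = 1 - 4*t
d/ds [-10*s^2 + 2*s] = 2 - 20*s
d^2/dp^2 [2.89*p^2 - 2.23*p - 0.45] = 5.78000000000000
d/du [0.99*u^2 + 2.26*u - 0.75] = 1.98*u + 2.26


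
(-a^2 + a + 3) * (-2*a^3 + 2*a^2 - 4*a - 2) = 2*a^5 - 4*a^4 + 4*a^2 - 14*a - 6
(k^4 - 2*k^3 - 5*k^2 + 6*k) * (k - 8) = k^5 - 10*k^4 + 11*k^3 + 46*k^2 - 48*k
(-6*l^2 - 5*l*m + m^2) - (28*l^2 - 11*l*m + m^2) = -34*l^2 + 6*l*m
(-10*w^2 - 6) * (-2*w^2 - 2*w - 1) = 20*w^4 + 20*w^3 + 22*w^2 + 12*w + 6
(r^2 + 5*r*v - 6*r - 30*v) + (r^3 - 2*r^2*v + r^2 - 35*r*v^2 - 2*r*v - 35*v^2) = r^3 - 2*r^2*v + 2*r^2 - 35*r*v^2 + 3*r*v - 6*r - 35*v^2 - 30*v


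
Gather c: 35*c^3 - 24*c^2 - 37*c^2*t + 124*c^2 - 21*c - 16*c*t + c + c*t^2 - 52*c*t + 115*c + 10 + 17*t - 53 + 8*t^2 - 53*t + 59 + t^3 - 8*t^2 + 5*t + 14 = 35*c^3 + c^2*(100 - 37*t) + c*(t^2 - 68*t + 95) + t^3 - 31*t + 30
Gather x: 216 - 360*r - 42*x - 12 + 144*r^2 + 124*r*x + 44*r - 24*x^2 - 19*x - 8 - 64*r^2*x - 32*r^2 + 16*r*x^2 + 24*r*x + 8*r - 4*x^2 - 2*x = 112*r^2 - 308*r + x^2*(16*r - 28) + x*(-64*r^2 + 148*r - 63) + 196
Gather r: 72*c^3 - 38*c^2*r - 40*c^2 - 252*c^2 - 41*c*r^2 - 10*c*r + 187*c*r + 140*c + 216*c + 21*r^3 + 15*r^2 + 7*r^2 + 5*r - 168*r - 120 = 72*c^3 - 292*c^2 + 356*c + 21*r^3 + r^2*(22 - 41*c) + r*(-38*c^2 + 177*c - 163) - 120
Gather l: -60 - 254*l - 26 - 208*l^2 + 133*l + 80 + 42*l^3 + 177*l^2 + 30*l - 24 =42*l^3 - 31*l^2 - 91*l - 30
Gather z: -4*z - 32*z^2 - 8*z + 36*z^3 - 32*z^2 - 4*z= 36*z^3 - 64*z^2 - 16*z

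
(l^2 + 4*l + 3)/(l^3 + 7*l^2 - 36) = (l + 1)/(l^2 + 4*l - 12)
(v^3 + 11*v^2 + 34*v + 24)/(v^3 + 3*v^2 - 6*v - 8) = (v + 6)/(v - 2)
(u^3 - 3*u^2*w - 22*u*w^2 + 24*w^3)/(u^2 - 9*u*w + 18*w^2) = (u^2 + 3*u*w - 4*w^2)/(u - 3*w)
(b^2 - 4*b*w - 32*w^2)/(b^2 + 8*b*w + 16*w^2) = (b - 8*w)/(b + 4*w)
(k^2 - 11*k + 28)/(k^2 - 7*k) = (k - 4)/k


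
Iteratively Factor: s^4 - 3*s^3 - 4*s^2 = (s)*(s^3 - 3*s^2 - 4*s) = s*(s - 4)*(s^2 + s) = s^2*(s - 4)*(s + 1)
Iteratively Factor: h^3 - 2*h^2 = (h)*(h^2 - 2*h) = h^2*(h - 2)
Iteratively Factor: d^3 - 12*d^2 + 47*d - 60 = (d - 4)*(d^2 - 8*d + 15) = (d - 5)*(d - 4)*(d - 3)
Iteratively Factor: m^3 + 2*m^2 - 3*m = (m - 1)*(m^2 + 3*m) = m*(m - 1)*(m + 3)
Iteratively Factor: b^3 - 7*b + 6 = (b + 3)*(b^2 - 3*b + 2) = (b - 2)*(b + 3)*(b - 1)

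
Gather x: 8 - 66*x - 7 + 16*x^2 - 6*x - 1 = 16*x^2 - 72*x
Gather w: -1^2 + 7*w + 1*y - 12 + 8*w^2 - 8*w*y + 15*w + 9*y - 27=8*w^2 + w*(22 - 8*y) + 10*y - 40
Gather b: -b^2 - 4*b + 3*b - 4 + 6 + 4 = -b^2 - b + 6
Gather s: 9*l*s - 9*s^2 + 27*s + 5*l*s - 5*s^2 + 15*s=-14*s^2 + s*(14*l + 42)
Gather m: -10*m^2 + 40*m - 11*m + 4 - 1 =-10*m^2 + 29*m + 3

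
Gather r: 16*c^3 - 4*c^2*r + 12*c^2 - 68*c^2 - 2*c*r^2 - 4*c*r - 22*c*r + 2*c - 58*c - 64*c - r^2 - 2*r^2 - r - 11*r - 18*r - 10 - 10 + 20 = 16*c^3 - 56*c^2 - 120*c + r^2*(-2*c - 3) + r*(-4*c^2 - 26*c - 30)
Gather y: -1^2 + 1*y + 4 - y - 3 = 0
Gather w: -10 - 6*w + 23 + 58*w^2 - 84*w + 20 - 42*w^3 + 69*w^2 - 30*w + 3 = -42*w^3 + 127*w^2 - 120*w + 36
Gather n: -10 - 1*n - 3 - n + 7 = -2*n - 6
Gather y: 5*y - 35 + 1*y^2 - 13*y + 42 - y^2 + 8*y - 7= 0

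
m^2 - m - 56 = (m - 8)*(m + 7)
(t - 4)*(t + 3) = t^2 - t - 12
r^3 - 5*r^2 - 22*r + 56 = (r - 7)*(r - 2)*(r + 4)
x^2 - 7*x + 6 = (x - 6)*(x - 1)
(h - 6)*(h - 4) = h^2 - 10*h + 24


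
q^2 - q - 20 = (q - 5)*(q + 4)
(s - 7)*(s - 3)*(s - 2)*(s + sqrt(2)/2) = s^4 - 12*s^3 + sqrt(2)*s^3/2 - 6*sqrt(2)*s^2 + 41*s^2 - 42*s + 41*sqrt(2)*s/2 - 21*sqrt(2)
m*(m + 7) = m^2 + 7*m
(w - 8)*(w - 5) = w^2 - 13*w + 40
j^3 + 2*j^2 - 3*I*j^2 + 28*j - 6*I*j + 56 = (j + 2)*(j - 7*I)*(j + 4*I)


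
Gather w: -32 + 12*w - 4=12*w - 36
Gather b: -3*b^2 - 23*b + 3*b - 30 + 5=-3*b^2 - 20*b - 25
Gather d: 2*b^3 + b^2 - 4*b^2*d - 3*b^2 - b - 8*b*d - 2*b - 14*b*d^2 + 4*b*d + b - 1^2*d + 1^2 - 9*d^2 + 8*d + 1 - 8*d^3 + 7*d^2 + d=2*b^3 - 2*b^2 - 2*b - 8*d^3 + d^2*(-14*b - 2) + d*(-4*b^2 - 4*b + 8) + 2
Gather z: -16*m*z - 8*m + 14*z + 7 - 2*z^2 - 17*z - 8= -8*m - 2*z^2 + z*(-16*m - 3) - 1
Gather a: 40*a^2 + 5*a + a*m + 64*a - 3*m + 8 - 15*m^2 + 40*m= 40*a^2 + a*(m + 69) - 15*m^2 + 37*m + 8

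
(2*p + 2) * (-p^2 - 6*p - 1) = -2*p^3 - 14*p^2 - 14*p - 2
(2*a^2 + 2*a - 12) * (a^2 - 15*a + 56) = 2*a^4 - 28*a^3 + 70*a^2 + 292*a - 672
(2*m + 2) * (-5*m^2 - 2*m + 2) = -10*m^3 - 14*m^2 + 4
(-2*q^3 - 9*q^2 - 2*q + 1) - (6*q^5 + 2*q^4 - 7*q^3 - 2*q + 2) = -6*q^5 - 2*q^4 + 5*q^3 - 9*q^2 - 1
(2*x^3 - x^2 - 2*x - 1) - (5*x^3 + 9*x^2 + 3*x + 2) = -3*x^3 - 10*x^2 - 5*x - 3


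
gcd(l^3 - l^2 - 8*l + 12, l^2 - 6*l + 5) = 1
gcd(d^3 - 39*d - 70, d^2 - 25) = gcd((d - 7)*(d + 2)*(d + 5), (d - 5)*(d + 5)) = d + 5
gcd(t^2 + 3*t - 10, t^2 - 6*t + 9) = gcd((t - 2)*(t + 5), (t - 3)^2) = 1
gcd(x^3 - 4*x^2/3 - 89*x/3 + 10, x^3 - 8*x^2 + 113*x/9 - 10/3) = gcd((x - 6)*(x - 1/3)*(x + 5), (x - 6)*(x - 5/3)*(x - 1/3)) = x^2 - 19*x/3 + 2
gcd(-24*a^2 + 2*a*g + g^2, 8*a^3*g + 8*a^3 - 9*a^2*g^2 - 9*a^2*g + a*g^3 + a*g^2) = 1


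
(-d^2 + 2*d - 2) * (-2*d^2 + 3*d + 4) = 2*d^4 - 7*d^3 + 6*d^2 + 2*d - 8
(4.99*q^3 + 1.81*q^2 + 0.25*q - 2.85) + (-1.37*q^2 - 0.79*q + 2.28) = 4.99*q^3 + 0.44*q^2 - 0.54*q - 0.57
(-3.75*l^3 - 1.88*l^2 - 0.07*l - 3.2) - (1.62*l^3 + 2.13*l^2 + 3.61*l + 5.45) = -5.37*l^3 - 4.01*l^2 - 3.68*l - 8.65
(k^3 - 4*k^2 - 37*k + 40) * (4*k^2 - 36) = 4*k^5 - 16*k^4 - 184*k^3 + 304*k^2 + 1332*k - 1440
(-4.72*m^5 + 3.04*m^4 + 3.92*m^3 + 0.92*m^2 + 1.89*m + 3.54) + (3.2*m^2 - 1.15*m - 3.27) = -4.72*m^5 + 3.04*m^4 + 3.92*m^3 + 4.12*m^2 + 0.74*m + 0.27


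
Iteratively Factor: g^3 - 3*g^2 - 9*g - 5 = (g - 5)*(g^2 + 2*g + 1) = (g - 5)*(g + 1)*(g + 1)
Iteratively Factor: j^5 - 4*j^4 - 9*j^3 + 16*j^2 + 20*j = (j + 1)*(j^4 - 5*j^3 - 4*j^2 + 20*j) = (j - 2)*(j + 1)*(j^3 - 3*j^2 - 10*j) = (j - 2)*(j + 1)*(j + 2)*(j^2 - 5*j) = (j - 5)*(j - 2)*(j + 1)*(j + 2)*(j)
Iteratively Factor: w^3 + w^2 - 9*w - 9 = (w + 1)*(w^2 - 9) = (w + 1)*(w + 3)*(w - 3)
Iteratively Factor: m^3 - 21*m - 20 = (m + 4)*(m^2 - 4*m - 5) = (m + 1)*(m + 4)*(m - 5)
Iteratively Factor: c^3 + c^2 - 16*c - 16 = (c + 1)*(c^2 - 16) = (c - 4)*(c + 1)*(c + 4)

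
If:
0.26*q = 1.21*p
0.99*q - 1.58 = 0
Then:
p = 0.34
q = 1.60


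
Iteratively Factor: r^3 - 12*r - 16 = (r + 2)*(r^2 - 2*r - 8) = (r - 4)*(r + 2)*(r + 2)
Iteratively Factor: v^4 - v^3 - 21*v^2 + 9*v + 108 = (v + 3)*(v^3 - 4*v^2 - 9*v + 36) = (v + 3)^2*(v^2 - 7*v + 12) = (v - 4)*(v + 3)^2*(v - 3)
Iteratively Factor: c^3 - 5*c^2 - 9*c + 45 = (c + 3)*(c^2 - 8*c + 15) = (c - 5)*(c + 3)*(c - 3)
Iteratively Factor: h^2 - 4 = (h - 2)*(h + 2)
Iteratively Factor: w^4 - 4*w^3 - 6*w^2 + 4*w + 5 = (w - 1)*(w^3 - 3*w^2 - 9*w - 5) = (w - 1)*(w + 1)*(w^2 - 4*w - 5) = (w - 5)*(w - 1)*(w + 1)*(w + 1)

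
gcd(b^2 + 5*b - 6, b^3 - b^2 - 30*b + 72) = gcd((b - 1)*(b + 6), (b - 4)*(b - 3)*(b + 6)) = b + 6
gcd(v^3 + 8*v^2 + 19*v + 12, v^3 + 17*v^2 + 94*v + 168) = v + 4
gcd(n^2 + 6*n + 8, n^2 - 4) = n + 2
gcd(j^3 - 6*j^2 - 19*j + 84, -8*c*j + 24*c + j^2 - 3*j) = j - 3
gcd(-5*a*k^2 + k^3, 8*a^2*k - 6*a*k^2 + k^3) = k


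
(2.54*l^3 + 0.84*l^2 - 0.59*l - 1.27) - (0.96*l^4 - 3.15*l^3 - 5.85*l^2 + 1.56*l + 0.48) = -0.96*l^4 + 5.69*l^3 + 6.69*l^2 - 2.15*l - 1.75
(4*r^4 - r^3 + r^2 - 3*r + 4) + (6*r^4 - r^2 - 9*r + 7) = 10*r^4 - r^3 - 12*r + 11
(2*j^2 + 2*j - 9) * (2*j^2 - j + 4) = 4*j^4 + 2*j^3 - 12*j^2 + 17*j - 36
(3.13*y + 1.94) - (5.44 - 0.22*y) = 3.35*y - 3.5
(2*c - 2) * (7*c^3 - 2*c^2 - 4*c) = 14*c^4 - 18*c^3 - 4*c^2 + 8*c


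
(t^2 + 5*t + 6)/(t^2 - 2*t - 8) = (t + 3)/(t - 4)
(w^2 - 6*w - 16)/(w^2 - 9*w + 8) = (w + 2)/(w - 1)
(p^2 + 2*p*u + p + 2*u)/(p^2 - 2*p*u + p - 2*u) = (p + 2*u)/(p - 2*u)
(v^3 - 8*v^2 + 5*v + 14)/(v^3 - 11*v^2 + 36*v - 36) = (v^2 - 6*v - 7)/(v^2 - 9*v + 18)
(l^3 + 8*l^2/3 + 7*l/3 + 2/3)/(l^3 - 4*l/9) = 3*(l^2 + 2*l + 1)/(l*(3*l - 2))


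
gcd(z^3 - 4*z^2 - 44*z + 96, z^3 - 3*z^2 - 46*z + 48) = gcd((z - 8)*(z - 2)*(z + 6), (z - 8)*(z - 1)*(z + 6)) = z^2 - 2*z - 48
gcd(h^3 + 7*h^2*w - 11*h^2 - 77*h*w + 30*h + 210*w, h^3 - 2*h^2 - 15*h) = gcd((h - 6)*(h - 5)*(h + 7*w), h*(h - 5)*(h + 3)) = h - 5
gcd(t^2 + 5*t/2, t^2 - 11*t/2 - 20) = t + 5/2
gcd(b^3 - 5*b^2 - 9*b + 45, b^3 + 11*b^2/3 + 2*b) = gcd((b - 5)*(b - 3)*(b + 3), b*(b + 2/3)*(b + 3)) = b + 3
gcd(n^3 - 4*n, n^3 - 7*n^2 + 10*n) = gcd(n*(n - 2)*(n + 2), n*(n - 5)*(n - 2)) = n^2 - 2*n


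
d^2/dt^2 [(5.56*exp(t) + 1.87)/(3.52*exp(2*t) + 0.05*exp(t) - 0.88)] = (68.890624*exp(4*t) + 91.701632*exp(3*t) + 104.323296*exp(2*t) + 23.419363*exp(t) + 4.387944)*exp(t)/(43.614208*exp(6*t) + 1.85856*exp(5*t) - 32.684256*exp(4*t) - 0.929155*exp(3*t) + 8.171064*exp(2*t) + 0.11616*exp(t) - 0.681472)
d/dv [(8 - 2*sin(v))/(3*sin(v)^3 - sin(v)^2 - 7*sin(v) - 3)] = 2*(6*sin(v)^3 - 37*sin(v)^2 + 8*sin(v) + 31)*cos(v)/(-3*sin(v)^3 + sin(v)^2 + 7*sin(v) + 3)^2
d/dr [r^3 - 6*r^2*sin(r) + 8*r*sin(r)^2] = -6*r^2*cos(r) + 3*r^2 - 12*r*sin(r) + 8*r*sin(2*r) + 8*sin(r)^2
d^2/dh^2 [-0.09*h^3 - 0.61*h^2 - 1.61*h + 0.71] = -0.54*h - 1.22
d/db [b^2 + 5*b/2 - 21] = 2*b + 5/2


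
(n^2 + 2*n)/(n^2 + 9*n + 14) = n/(n + 7)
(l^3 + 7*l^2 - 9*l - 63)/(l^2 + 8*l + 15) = (l^2 + 4*l - 21)/(l + 5)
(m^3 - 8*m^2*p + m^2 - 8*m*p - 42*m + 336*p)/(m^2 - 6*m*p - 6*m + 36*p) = (-m^2 + 8*m*p - 7*m + 56*p)/(-m + 6*p)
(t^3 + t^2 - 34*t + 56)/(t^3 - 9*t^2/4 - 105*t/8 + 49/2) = 8*(t^2 + 5*t - 14)/(8*t^2 + 14*t - 49)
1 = 1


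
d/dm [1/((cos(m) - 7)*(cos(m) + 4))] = (2*cos(m) - 3)*sin(m)/((cos(m) - 7)^2*(cos(m) + 4)^2)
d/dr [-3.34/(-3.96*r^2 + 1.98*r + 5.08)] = (6.6132 - 26.4528*r)/(-3.96*r^2 + 1.98*r + 5.08)^2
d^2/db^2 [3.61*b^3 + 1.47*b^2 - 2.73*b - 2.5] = 21.66*b + 2.94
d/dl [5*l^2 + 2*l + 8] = 10*l + 2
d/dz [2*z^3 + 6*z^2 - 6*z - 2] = 6*z^2 + 12*z - 6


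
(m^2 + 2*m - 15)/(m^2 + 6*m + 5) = (m - 3)/(m + 1)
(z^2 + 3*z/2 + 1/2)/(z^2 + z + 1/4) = 2*(z + 1)/(2*z + 1)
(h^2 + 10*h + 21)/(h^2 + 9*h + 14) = (h + 3)/(h + 2)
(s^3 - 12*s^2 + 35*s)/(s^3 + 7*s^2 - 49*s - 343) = s*(s - 5)/(s^2 + 14*s + 49)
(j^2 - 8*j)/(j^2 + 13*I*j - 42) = j*(j - 8)/(j^2 + 13*I*j - 42)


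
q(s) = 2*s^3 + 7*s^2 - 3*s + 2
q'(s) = 6*s^2 + 14*s - 3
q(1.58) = 22.62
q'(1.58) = 34.10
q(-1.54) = 15.92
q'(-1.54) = -10.33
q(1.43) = 17.87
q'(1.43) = 29.29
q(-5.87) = -143.72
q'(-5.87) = 121.56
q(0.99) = 7.83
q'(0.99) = 16.74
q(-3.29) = 16.42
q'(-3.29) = 15.88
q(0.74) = 4.42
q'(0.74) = 10.65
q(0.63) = 3.39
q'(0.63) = 8.20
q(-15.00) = -5128.00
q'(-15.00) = 1137.00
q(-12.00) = -2410.00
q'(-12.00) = 693.00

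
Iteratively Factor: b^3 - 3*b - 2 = (b + 1)*(b^2 - b - 2) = (b + 1)^2*(b - 2)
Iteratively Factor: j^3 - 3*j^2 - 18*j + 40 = (j - 2)*(j^2 - j - 20) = (j - 5)*(j - 2)*(j + 4)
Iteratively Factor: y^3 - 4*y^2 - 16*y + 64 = (y - 4)*(y^2 - 16) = (y - 4)*(y + 4)*(y - 4)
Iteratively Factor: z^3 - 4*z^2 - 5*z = (z + 1)*(z^2 - 5*z) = z*(z + 1)*(z - 5)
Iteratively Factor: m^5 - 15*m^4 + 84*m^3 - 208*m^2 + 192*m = (m - 4)*(m^4 - 11*m^3 + 40*m^2 - 48*m) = (m - 4)*(m - 3)*(m^3 - 8*m^2 + 16*m) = m*(m - 4)*(m - 3)*(m^2 - 8*m + 16) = m*(m - 4)^2*(m - 3)*(m - 4)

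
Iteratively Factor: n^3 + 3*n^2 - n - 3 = (n + 1)*(n^2 + 2*n - 3) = (n + 1)*(n + 3)*(n - 1)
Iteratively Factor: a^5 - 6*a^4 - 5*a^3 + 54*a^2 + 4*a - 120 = (a - 3)*(a^4 - 3*a^3 - 14*a^2 + 12*a + 40) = (a - 3)*(a + 2)*(a^3 - 5*a^2 - 4*a + 20) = (a - 3)*(a - 2)*(a + 2)*(a^2 - 3*a - 10) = (a - 5)*(a - 3)*(a - 2)*(a + 2)*(a + 2)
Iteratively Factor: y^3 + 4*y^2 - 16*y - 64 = (y - 4)*(y^2 + 8*y + 16) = (y - 4)*(y + 4)*(y + 4)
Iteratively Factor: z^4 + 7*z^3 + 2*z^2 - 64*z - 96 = (z - 3)*(z^3 + 10*z^2 + 32*z + 32) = (z - 3)*(z + 4)*(z^2 + 6*z + 8) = (z - 3)*(z + 2)*(z + 4)*(z + 4)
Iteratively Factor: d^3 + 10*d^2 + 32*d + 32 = (d + 2)*(d^2 + 8*d + 16) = (d + 2)*(d + 4)*(d + 4)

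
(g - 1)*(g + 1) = g^2 - 1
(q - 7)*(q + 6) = q^2 - q - 42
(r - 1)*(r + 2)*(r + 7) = r^3 + 8*r^2 + 5*r - 14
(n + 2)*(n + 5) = n^2 + 7*n + 10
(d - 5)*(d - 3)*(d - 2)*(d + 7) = d^4 - 3*d^3 - 39*d^2 + 187*d - 210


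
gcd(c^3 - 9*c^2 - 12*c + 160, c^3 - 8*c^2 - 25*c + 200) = c^2 - 13*c + 40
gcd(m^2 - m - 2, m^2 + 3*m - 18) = 1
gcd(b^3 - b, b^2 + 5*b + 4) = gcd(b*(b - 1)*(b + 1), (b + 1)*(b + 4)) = b + 1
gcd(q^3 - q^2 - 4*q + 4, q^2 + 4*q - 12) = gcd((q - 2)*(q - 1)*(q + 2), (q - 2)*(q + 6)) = q - 2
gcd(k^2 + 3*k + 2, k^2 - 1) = k + 1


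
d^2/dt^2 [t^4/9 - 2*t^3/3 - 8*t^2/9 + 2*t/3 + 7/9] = 4*t^2/3 - 4*t - 16/9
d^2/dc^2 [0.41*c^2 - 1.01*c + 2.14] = 0.820000000000000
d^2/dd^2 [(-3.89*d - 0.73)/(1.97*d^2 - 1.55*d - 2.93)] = ((3.89*d + 0.73)*(3.94*d - 1.55)*(7.88*d - 3.1) + (45.9798*d - 9.1828)*(-1.97*d^2 + 1.55*d + 2.93))/(-1.97*d^2 + 1.55*d + 2.93)^3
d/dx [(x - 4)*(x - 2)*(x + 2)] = 3*x^2 - 8*x - 4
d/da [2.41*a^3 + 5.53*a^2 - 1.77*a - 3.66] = 7.23*a^2 + 11.06*a - 1.77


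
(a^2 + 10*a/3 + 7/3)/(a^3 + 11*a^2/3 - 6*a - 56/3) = (3*a^2 + 10*a + 7)/(3*a^3 + 11*a^2 - 18*a - 56)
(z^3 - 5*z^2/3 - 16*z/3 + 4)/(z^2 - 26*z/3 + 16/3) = (z^2 - z - 6)/(z - 8)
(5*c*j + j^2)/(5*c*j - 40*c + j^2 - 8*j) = j/(j - 8)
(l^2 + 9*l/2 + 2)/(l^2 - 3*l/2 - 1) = (l + 4)/(l - 2)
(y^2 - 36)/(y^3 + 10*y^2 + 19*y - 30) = (y - 6)/(y^2 + 4*y - 5)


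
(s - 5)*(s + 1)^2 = s^3 - 3*s^2 - 9*s - 5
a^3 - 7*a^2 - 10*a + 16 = (a - 8)*(a - 1)*(a + 2)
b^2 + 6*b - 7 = (b - 1)*(b + 7)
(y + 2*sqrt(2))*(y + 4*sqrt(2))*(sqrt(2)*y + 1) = sqrt(2)*y^3 + 13*y^2 + 22*sqrt(2)*y + 16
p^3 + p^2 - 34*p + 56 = (p - 4)*(p - 2)*(p + 7)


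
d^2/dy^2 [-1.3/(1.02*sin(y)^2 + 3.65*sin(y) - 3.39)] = (5.41008*sin(y)^4 + 14.5197*sin(y)^3 + 27.18469*sin(y)^2 - 12.95385*sin(y) - 43.62878)/(1.02*sin(y)^2 + 3.65*sin(y) - 3.39)^3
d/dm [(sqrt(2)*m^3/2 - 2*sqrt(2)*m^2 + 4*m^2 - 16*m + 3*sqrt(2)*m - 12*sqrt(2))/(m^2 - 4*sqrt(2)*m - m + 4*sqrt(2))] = (sqrt(2)*m^4/2 - 8*m^3 - sqrt(2)*m^3 - 17*sqrt(2)*m^2 + 40*m^2 - 32*m + 56*sqrt(2)*m - 76*sqrt(2) - 72)/(m^4 - 8*sqrt(2)*m^3 - 2*m^3 + 16*sqrt(2)*m^2 + 33*m^2 - 64*m - 8*sqrt(2)*m + 32)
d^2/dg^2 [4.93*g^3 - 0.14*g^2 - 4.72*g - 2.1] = 29.58*g - 0.28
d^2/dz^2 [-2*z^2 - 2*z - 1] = -4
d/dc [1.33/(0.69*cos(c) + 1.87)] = 0.9177*sin(c)/(0.69*cos(c) + 1.87)^2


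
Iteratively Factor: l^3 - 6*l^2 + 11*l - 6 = (l - 3)*(l^2 - 3*l + 2) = (l - 3)*(l - 2)*(l - 1)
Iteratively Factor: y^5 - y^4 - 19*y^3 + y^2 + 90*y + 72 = (y + 1)*(y^4 - 2*y^3 - 17*y^2 + 18*y + 72) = (y - 3)*(y + 1)*(y^3 + y^2 - 14*y - 24) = (y - 3)*(y + 1)*(y + 2)*(y^2 - y - 12) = (y - 4)*(y - 3)*(y + 1)*(y + 2)*(y + 3)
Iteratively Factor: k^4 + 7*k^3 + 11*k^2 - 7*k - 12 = (k + 1)*(k^3 + 6*k^2 + 5*k - 12) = (k + 1)*(k + 3)*(k^2 + 3*k - 4) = (k + 1)*(k + 3)*(k + 4)*(k - 1)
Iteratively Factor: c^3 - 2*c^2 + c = (c - 1)*(c^2 - c) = (c - 1)^2*(c)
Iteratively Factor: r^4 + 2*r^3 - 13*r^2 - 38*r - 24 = (r - 4)*(r^3 + 6*r^2 + 11*r + 6) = (r - 4)*(r + 1)*(r^2 + 5*r + 6) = (r - 4)*(r + 1)*(r + 3)*(r + 2)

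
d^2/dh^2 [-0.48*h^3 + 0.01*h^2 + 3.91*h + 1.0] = 0.02 - 2.88*h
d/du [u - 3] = 1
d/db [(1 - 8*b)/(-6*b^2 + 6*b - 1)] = 2*(-24*b^2 + 6*b + 1)/(36*b^4 - 72*b^3 + 48*b^2 - 12*b + 1)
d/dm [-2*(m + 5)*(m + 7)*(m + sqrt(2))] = -6*m^2 - 48*m - 4*sqrt(2)*m - 70 - 24*sqrt(2)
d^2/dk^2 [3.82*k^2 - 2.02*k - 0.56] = 7.64000000000000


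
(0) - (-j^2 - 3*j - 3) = j^2 + 3*j + 3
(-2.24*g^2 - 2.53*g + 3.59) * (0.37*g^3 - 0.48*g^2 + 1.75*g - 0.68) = -0.8288*g^5 + 0.1391*g^4 - 1.3773*g^3 - 4.6275*g^2 + 8.0029*g - 2.4412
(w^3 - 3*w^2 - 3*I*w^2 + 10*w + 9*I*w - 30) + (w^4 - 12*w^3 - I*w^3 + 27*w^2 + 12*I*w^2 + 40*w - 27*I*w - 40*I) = w^4 - 11*w^3 - I*w^3 + 24*w^2 + 9*I*w^2 + 50*w - 18*I*w - 30 - 40*I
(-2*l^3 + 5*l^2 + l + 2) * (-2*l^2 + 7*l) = 4*l^5 - 24*l^4 + 33*l^3 + 3*l^2 + 14*l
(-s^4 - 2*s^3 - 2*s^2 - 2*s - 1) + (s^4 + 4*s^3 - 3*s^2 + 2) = 2*s^3 - 5*s^2 - 2*s + 1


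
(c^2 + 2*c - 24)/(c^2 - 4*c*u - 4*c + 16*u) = (-c - 6)/(-c + 4*u)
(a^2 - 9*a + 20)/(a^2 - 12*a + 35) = (a - 4)/(a - 7)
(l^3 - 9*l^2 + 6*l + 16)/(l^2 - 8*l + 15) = (l^3 - 9*l^2 + 6*l + 16)/(l^2 - 8*l + 15)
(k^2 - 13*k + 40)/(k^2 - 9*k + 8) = (k - 5)/(k - 1)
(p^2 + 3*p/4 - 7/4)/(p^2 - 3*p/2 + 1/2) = (4*p + 7)/(2*(2*p - 1))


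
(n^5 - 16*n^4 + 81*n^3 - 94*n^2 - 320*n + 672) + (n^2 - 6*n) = n^5 - 16*n^4 + 81*n^3 - 93*n^2 - 326*n + 672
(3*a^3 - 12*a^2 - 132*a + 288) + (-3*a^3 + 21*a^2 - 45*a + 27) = 9*a^2 - 177*a + 315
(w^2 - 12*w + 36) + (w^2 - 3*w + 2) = 2*w^2 - 15*w + 38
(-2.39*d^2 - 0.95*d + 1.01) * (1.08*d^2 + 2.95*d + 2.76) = -2.5812*d^4 - 8.0765*d^3 - 8.3081*d^2 + 0.3575*d + 2.7876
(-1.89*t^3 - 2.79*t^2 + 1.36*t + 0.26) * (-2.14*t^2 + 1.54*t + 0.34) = 4.0446*t^5 + 3.06*t^4 - 7.8496*t^3 + 0.5894*t^2 + 0.8628*t + 0.0884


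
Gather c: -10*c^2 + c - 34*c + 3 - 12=-10*c^2 - 33*c - 9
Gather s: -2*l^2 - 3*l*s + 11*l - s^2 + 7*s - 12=-2*l^2 + 11*l - s^2 + s*(7 - 3*l) - 12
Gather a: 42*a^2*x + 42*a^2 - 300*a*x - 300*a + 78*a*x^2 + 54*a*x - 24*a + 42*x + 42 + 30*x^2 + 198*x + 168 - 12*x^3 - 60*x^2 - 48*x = a^2*(42*x + 42) + a*(78*x^2 - 246*x - 324) - 12*x^3 - 30*x^2 + 192*x + 210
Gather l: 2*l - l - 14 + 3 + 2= l - 9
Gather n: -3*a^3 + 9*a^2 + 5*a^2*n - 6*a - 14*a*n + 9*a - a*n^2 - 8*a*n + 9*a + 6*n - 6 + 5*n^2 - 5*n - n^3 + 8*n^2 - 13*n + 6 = -3*a^3 + 9*a^2 + 12*a - n^3 + n^2*(13 - a) + n*(5*a^2 - 22*a - 12)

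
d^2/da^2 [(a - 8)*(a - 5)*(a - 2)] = 6*a - 30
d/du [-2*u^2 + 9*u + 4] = 9 - 4*u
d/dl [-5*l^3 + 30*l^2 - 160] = 15*l*(4 - l)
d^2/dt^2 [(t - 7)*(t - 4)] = 2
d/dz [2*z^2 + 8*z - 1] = 4*z + 8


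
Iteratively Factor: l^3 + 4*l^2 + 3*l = (l + 3)*(l^2 + l) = l*(l + 3)*(l + 1)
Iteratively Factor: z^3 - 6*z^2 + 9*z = (z - 3)*(z^2 - 3*z) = z*(z - 3)*(z - 3)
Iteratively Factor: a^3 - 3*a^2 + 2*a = (a - 2)*(a^2 - a) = (a - 2)*(a - 1)*(a)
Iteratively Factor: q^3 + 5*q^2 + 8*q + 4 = (q + 2)*(q^2 + 3*q + 2) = (q + 2)^2*(q + 1)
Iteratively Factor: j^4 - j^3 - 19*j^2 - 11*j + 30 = (j + 2)*(j^3 - 3*j^2 - 13*j + 15) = (j - 5)*(j + 2)*(j^2 + 2*j - 3) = (j - 5)*(j - 1)*(j + 2)*(j + 3)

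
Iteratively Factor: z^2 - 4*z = (z)*(z - 4)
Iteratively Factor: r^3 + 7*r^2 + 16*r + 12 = (r + 3)*(r^2 + 4*r + 4) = (r + 2)*(r + 3)*(r + 2)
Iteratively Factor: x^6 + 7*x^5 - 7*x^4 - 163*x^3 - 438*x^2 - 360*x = (x - 5)*(x^5 + 12*x^4 + 53*x^3 + 102*x^2 + 72*x) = (x - 5)*(x + 3)*(x^4 + 9*x^3 + 26*x^2 + 24*x) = (x - 5)*(x + 2)*(x + 3)*(x^3 + 7*x^2 + 12*x) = (x - 5)*(x + 2)*(x + 3)*(x + 4)*(x^2 + 3*x) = (x - 5)*(x + 2)*(x + 3)^2*(x + 4)*(x)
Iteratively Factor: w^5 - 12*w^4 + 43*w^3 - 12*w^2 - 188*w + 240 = (w - 4)*(w^4 - 8*w^3 + 11*w^2 + 32*w - 60) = (w - 4)*(w - 3)*(w^3 - 5*w^2 - 4*w + 20) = (w - 5)*(w - 4)*(w - 3)*(w^2 - 4) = (w - 5)*(w - 4)*(w - 3)*(w + 2)*(w - 2)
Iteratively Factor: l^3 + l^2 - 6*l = (l)*(l^2 + l - 6) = l*(l + 3)*(l - 2)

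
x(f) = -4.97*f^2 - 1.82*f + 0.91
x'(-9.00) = 87.64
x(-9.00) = -385.28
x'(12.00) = -121.10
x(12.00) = -736.61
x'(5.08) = -52.32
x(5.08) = -136.59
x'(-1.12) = 9.31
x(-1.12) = -3.29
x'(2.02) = -21.90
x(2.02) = -23.05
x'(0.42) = -5.99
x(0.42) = -0.73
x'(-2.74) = 25.42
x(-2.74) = -31.42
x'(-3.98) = 37.74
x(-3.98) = -70.57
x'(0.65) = -8.28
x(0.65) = -2.37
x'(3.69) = -38.50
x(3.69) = -73.48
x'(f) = -9.94*f - 1.82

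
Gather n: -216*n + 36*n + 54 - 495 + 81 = -180*n - 360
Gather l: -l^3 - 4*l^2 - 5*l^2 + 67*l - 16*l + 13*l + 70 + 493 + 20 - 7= -l^3 - 9*l^2 + 64*l + 576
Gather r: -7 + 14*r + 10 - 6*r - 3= 8*r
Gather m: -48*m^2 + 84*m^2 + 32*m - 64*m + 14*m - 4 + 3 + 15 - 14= 36*m^2 - 18*m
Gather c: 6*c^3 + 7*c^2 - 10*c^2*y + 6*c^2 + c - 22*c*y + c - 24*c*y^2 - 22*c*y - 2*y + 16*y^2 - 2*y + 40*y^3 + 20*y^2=6*c^3 + c^2*(13 - 10*y) + c*(-24*y^2 - 44*y + 2) + 40*y^3 + 36*y^2 - 4*y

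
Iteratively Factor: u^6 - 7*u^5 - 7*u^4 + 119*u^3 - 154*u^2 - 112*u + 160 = (u - 1)*(u^5 - 6*u^4 - 13*u^3 + 106*u^2 - 48*u - 160) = (u - 1)*(u + 1)*(u^4 - 7*u^3 - 6*u^2 + 112*u - 160) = (u - 1)*(u + 1)*(u + 4)*(u^3 - 11*u^2 + 38*u - 40) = (u - 4)*(u - 1)*(u + 1)*(u + 4)*(u^2 - 7*u + 10) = (u - 4)*(u - 2)*(u - 1)*(u + 1)*(u + 4)*(u - 5)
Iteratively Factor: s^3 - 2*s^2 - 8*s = (s)*(s^2 - 2*s - 8) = s*(s + 2)*(s - 4)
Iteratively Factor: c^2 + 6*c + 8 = (c + 2)*(c + 4)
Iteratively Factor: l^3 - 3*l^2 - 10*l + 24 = (l + 3)*(l^2 - 6*l + 8) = (l - 2)*(l + 3)*(l - 4)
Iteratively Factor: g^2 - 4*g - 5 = (g - 5)*(g + 1)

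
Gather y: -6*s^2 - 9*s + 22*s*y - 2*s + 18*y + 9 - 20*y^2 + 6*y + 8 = -6*s^2 - 11*s - 20*y^2 + y*(22*s + 24) + 17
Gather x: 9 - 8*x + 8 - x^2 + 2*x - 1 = -x^2 - 6*x + 16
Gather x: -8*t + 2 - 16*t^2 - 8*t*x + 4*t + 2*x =-16*t^2 - 4*t + x*(2 - 8*t) + 2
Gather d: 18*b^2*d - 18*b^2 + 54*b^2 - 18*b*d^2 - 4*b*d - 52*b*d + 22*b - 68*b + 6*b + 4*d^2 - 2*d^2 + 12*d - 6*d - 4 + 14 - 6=36*b^2 - 40*b + d^2*(2 - 18*b) + d*(18*b^2 - 56*b + 6) + 4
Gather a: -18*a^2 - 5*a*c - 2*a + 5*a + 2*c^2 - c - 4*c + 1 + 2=-18*a^2 + a*(3 - 5*c) + 2*c^2 - 5*c + 3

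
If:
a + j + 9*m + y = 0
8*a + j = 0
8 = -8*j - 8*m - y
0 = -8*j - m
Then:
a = 8/121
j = -64/121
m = 512/121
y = -4552/121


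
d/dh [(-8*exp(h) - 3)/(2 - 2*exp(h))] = -11/(8*sinh(h/2)^2)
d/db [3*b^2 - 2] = 6*b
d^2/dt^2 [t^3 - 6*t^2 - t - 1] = 6*t - 12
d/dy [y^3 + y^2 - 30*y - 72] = 3*y^2 + 2*y - 30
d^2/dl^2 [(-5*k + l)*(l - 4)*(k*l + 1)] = -10*k^2 + 6*k*l - 8*k + 2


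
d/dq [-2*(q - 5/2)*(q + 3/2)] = 2 - 4*q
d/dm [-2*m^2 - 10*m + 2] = -4*m - 10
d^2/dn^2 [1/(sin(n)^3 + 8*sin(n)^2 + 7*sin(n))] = (-9*sin(n)^2 - 79*sin(n) - 179 + 139/sin(n) + 238/sin(n)^2 + 98/sin(n)^3)/((sin(n) + 1)^2*(sin(n) + 7)^3)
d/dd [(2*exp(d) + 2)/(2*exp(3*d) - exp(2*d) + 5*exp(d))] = 2*(-4*exp(3*d) - 5*exp(2*d) + 2*exp(d) - 5)*exp(-d)/(4*exp(4*d) - 4*exp(3*d) + 21*exp(2*d) - 10*exp(d) + 25)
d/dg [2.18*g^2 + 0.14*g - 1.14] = 4.36*g + 0.14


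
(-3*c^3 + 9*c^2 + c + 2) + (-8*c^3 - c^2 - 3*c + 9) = -11*c^3 + 8*c^2 - 2*c + 11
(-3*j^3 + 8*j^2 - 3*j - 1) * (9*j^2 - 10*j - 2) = -27*j^5 + 102*j^4 - 101*j^3 + 5*j^2 + 16*j + 2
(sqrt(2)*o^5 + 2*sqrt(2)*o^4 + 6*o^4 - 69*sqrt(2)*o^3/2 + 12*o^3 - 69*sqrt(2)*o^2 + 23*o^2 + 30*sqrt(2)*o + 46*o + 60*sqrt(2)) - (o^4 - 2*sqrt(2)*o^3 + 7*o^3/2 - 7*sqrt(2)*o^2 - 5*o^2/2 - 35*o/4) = sqrt(2)*o^5 + 2*sqrt(2)*o^4 + 5*o^4 - 65*sqrt(2)*o^3/2 + 17*o^3/2 - 62*sqrt(2)*o^2 + 51*o^2/2 + 30*sqrt(2)*o + 219*o/4 + 60*sqrt(2)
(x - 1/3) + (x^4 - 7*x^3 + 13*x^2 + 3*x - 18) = x^4 - 7*x^3 + 13*x^2 + 4*x - 55/3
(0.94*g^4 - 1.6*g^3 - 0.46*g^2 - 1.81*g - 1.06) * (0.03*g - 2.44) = 0.0282*g^5 - 2.3416*g^4 + 3.8902*g^3 + 1.0681*g^2 + 4.3846*g + 2.5864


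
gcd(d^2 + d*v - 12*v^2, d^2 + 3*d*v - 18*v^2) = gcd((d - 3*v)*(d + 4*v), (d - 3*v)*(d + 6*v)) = -d + 3*v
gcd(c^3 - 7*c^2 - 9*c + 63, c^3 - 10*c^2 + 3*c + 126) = c^2 - 4*c - 21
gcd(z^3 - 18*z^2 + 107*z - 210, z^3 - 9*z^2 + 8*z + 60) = z^2 - 11*z + 30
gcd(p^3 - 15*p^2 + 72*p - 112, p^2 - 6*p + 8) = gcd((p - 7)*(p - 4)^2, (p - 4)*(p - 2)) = p - 4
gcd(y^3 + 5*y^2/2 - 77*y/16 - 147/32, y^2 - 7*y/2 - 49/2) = y + 7/2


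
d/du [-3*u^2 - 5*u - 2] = -6*u - 5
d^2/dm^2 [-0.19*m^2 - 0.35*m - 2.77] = -0.380000000000000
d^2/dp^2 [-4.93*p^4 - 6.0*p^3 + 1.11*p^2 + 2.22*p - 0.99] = -59.16*p^2 - 36.0*p + 2.22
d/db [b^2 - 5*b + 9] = 2*b - 5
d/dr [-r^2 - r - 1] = -2*r - 1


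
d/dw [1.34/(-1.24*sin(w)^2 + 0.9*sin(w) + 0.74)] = (3.3232*sin(w) - 1.206)*cos(w)/(-1.24*sin(w)^2 + 0.9*sin(w) + 0.74)^2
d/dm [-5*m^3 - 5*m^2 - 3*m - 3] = -15*m^2 - 10*m - 3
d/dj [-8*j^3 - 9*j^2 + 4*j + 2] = -24*j^2 - 18*j + 4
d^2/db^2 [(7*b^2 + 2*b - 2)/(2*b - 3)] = 134/(8*b^3 - 36*b^2 + 54*b - 27)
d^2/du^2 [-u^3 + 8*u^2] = 16 - 6*u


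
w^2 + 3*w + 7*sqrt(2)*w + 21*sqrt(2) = (w + 3)*(w + 7*sqrt(2))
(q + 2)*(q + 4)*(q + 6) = q^3 + 12*q^2 + 44*q + 48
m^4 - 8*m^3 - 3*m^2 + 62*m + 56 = (m - 7)*(m - 4)*(m + 1)*(m + 2)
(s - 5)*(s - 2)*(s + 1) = s^3 - 6*s^2 + 3*s + 10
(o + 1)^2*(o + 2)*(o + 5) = o^4 + 9*o^3 + 25*o^2 + 27*o + 10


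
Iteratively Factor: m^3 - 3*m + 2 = (m - 1)*(m^2 + m - 2) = (m - 1)*(m + 2)*(m - 1)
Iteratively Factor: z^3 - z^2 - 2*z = (z)*(z^2 - z - 2) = z*(z + 1)*(z - 2)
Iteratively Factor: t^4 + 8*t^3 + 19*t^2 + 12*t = (t + 1)*(t^3 + 7*t^2 + 12*t) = t*(t + 1)*(t^2 + 7*t + 12) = t*(t + 1)*(t + 3)*(t + 4)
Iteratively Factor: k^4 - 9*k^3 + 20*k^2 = (k - 5)*(k^3 - 4*k^2) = k*(k - 5)*(k^2 - 4*k) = k*(k - 5)*(k - 4)*(k)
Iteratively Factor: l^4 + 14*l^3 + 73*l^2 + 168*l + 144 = (l + 4)*(l^3 + 10*l^2 + 33*l + 36) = (l + 3)*(l + 4)*(l^2 + 7*l + 12) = (l + 3)*(l + 4)^2*(l + 3)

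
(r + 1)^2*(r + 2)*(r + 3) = r^4 + 7*r^3 + 17*r^2 + 17*r + 6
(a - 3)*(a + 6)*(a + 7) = a^3 + 10*a^2 + 3*a - 126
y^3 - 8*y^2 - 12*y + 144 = (y - 6)^2*(y + 4)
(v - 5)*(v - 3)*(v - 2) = v^3 - 10*v^2 + 31*v - 30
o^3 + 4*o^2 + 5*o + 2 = (o + 1)^2*(o + 2)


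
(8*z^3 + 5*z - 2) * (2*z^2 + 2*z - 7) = 16*z^5 + 16*z^4 - 46*z^3 + 6*z^2 - 39*z + 14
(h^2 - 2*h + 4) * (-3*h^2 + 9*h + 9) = -3*h^4 + 15*h^3 - 21*h^2 + 18*h + 36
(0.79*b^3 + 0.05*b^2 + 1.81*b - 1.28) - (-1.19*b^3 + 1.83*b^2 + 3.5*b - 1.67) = 1.98*b^3 - 1.78*b^2 - 1.69*b + 0.39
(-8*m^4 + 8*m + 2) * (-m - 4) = 8*m^5 + 32*m^4 - 8*m^2 - 34*m - 8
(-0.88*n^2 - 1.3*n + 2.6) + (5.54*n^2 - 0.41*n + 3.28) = 4.66*n^2 - 1.71*n + 5.88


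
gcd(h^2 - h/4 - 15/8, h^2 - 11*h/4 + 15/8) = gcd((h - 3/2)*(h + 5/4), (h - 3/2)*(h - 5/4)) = h - 3/2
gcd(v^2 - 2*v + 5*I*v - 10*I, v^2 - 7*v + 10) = v - 2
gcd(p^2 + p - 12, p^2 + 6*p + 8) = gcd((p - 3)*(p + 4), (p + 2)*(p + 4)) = p + 4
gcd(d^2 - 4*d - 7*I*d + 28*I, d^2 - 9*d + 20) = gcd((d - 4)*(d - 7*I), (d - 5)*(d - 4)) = d - 4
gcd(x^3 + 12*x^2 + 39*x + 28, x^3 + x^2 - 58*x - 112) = x + 7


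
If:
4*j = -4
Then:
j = -1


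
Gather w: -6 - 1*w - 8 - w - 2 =-2*w - 16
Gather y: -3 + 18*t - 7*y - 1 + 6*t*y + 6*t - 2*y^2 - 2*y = 24*t - 2*y^2 + y*(6*t - 9) - 4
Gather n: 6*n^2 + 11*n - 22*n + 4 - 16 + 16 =6*n^2 - 11*n + 4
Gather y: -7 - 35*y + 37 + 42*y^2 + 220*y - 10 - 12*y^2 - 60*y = 30*y^2 + 125*y + 20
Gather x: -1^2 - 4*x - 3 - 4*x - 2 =-8*x - 6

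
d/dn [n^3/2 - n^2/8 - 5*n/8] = 3*n^2/2 - n/4 - 5/8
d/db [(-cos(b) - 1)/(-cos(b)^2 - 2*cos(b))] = (sin(b) + 2*sin(b)/cos(b)^2 + 2*tan(b))/(cos(b) + 2)^2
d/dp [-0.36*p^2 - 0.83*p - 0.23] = -0.72*p - 0.83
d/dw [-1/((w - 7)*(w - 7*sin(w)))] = (w + (1 - 7*cos(w))*(w - 7) - 7*sin(w))/((w - 7)^2*(w - 7*sin(w))^2)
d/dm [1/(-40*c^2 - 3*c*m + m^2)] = (3*c - 2*m)/(40*c^2 + 3*c*m - m^2)^2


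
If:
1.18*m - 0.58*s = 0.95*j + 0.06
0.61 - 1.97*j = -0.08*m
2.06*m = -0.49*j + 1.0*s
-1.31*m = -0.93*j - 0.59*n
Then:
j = 0.03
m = -6.81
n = -15.17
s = -14.01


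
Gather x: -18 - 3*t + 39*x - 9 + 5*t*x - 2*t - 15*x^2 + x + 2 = -5*t - 15*x^2 + x*(5*t + 40) - 25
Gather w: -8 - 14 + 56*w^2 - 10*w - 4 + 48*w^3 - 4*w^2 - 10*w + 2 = 48*w^3 + 52*w^2 - 20*w - 24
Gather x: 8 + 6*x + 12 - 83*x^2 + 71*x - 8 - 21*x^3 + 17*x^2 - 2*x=-21*x^3 - 66*x^2 + 75*x + 12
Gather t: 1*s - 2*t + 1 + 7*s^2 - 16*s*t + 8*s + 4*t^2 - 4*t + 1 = 7*s^2 + 9*s + 4*t^2 + t*(-16*s - 6) + 2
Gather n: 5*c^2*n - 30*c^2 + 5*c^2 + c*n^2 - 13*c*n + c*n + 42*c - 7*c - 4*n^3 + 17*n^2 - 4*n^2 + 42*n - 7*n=-25*c^2 + 35*c - 4*n^3 + n^2*(c + 13) + n*(5*c^2 - 12*c + 35)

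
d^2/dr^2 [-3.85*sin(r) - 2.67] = 3.85*sin(r)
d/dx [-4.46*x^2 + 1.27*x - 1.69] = 1.27 - 8.92*x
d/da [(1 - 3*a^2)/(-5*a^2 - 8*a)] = 2*(12*a^2 + 5*a + 4)/(a^2*(25*a^2 + 80*a + 64))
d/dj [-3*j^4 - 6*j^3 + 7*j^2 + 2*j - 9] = -12*j^3 - 18*j^2 + 14*j + 2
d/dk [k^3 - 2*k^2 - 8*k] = 3*k^2 - 4*k - 8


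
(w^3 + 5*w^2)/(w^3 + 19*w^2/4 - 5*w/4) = 4*w/(4*w - 1)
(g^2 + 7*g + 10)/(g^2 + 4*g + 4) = (g + 5)/(g + 2)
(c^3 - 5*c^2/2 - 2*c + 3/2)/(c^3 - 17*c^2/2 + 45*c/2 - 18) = (2*c^2 + c - 1)/(2*c^2 - 11*c + 12)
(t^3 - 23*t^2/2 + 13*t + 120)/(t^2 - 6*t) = t - 11/2 - 20/t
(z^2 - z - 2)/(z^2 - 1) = (z - 2)/(z - 1)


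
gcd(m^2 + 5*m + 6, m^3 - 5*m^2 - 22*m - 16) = m + 2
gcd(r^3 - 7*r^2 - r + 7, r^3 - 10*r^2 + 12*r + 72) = 1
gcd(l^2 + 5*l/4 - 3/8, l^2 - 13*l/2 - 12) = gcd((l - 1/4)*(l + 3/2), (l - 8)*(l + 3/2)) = l + 3/2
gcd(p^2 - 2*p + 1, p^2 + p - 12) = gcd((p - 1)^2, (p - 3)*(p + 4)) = 1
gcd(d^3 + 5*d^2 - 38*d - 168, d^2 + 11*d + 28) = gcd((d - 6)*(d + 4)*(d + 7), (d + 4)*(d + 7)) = d^2 + 11*d + 28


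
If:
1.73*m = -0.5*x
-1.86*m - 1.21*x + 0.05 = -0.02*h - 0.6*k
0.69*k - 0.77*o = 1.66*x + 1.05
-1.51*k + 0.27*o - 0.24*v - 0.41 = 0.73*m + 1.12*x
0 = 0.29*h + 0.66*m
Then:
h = 0.657763603747259*x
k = 1.09878745598299*x - 0.0833333333333333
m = -0.289017341040462*x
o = -1.17121643554771*x - 1.43831168831169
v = -12.0183951548861*x - 2.80212842712843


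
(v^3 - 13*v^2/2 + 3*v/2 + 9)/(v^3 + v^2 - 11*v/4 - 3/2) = 2*(v^2 - 5*v - 6)/(2*v^2 + 5*v + 2)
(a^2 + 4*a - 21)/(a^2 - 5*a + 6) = (a + 7)/(a - 2)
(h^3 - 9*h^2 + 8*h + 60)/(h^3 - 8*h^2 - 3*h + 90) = (h + 2)/(h + 3)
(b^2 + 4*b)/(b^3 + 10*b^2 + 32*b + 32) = b/(b^2 + 6*b + 8)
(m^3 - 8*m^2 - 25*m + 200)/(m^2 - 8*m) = m - 25/m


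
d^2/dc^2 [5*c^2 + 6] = 10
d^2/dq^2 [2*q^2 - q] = 4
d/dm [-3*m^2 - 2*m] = -6*m - 2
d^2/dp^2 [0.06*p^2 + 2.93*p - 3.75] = 0.120000000000000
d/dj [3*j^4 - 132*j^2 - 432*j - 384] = 12*j^3 - 264*j - 432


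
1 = 1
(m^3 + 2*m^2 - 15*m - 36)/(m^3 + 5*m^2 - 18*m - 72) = (m + 3)/(m + 6)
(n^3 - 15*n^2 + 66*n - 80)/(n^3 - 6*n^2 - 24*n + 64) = (n - 5)/(n + 4)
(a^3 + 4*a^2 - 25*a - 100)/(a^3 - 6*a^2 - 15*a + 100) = (a + 5)/(a - 5)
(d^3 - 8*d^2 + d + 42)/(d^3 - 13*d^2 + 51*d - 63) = (d + 2)/(d - 3)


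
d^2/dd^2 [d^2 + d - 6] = 2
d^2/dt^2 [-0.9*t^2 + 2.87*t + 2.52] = -1.80000000000000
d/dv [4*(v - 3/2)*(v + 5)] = 8*v + 14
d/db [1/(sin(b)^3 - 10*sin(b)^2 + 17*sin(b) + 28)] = (-3*sin(b)^2 + 20*sin(b) - 17)*cos(b)/(sin(b)^3 - 10*sin(b)^2 + 17*sin(b) + 28)^2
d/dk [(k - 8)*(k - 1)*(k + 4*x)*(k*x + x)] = 2*x*(2*k^3 + 6*k^2*x - 12*k^2 - 32*k*x - k - 2*x + 4)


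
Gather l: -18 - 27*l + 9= -27*l - 9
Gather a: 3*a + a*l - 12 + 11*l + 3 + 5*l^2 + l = a*(l + 3) + 5*l^2 + 12*l - 9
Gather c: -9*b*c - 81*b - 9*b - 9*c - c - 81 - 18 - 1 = -90*b + c*(-9*b - 10) - 100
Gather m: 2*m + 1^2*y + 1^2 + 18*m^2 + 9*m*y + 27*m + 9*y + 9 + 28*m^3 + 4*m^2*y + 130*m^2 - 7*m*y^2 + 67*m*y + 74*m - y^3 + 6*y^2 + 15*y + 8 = 28*m^3 + m^2*(4*y + 148) + m*(-7*y^2 + 76*y + 103) - y^3 + 6*y^2 + 25*y + 18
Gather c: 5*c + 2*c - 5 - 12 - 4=7*c - 21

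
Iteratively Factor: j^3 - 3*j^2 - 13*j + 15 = (j + 3)*(j^2 - 6*j + 5) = (j - 1)*(j + 3)*(j - 5)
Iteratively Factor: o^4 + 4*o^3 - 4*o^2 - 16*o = (o + 2)*(o^3 + 2*o^2 - 8*o) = (o + 2)*(o + 4)*(o^2 - 2*o) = (o - 2)*(o + 2)*(o + 4)*(o)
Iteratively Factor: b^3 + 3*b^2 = (b)*(b^2 + 3*b) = b^2*(b + 3)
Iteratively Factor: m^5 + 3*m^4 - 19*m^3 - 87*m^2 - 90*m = (m + 3)*(m^4 - 19*m^2 - 30*m) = m*(m + 3)*(m^3 - 19*m - 30) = m*(m + 3)^2*(m^2 - 3*m - 10) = m*(m - 5)*(m + 3)^2*(m + 2)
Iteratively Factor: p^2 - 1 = (p + 1)*(p - 1)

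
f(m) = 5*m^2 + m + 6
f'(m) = 10*m + 1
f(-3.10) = 50.95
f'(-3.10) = -30.00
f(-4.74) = 113.60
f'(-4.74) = -46.40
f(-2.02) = 24.38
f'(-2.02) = -19.20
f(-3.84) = 75.89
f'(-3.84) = -37.40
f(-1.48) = 15.47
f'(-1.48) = -13.80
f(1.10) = 13.15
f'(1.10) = 12.00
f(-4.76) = 114.53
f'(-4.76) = -46.60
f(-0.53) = 6.87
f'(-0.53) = -4.30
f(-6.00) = 180.00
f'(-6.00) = -59.00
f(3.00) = 54.00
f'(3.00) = 31.00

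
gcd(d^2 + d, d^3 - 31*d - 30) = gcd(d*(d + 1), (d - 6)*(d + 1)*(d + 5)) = d + 1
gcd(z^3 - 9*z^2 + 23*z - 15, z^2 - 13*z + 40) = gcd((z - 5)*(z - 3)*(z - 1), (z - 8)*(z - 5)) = z - 5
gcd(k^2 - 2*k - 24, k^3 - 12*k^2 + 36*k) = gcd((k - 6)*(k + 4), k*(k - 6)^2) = k - 6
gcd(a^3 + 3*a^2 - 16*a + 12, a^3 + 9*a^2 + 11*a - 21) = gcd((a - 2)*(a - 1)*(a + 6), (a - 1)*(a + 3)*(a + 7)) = a - 1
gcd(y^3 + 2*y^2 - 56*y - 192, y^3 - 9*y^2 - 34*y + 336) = y^2 - 2*y - 48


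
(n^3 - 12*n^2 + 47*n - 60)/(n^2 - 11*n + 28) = (n^2 - 8*n + 15)/(n - 7)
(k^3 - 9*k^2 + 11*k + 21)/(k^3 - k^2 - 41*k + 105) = (k^2 - 6*k - 7)/(k^2 + 2*k - 35)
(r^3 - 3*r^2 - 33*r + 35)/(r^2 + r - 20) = (r^2 - 8*r + 7)/(r - 4)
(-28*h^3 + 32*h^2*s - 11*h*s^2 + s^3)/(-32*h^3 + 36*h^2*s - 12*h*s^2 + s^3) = (-7*h + s)/(-8*h + s)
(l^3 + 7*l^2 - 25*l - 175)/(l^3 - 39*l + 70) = (l + 5)/(l - 2)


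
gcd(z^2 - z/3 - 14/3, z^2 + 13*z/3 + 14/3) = z + 2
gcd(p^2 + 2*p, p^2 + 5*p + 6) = p + 2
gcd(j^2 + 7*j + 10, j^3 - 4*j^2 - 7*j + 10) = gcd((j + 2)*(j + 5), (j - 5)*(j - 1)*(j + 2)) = j + 2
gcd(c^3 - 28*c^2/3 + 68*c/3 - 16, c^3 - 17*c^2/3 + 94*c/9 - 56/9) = c^2 - 10*c/3 + 8/3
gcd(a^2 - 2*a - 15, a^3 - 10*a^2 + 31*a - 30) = a - 5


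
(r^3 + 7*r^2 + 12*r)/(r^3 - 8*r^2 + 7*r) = (r^2 + 7*r + 12)/(r^2 - 8*r + 7)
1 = 1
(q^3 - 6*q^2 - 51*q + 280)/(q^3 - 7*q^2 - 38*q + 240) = (q + 7)/(q + 6)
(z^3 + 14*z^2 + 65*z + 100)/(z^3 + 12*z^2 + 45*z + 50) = (z + 4)/(z + 2)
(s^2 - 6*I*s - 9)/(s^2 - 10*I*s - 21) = (s - 3*I)/(s - 7*I)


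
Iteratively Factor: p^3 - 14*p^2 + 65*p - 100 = (p - 5)*(p^2 - 9*p + 20) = (p - 5)^2*(p - 4)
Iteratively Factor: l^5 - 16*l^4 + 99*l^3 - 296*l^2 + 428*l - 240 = (l - 3)*(l^4 - 13*l^3 + 60*l^2 - 116*l + 80) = (l - 4)*(l - 3)*(l^3 - 9*l^2 + 24*l - 20) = (l - 4)*(l - 3)*(l - 2)*(l^2 - 7*l + 10) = (l - 5)*(l - 4)*(l - 3)*(l - 2)*(l - 2)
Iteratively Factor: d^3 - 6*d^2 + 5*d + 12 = (d + 1)*(d^2 - 7*d + 12) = (d - 4)*(d + 1)*(d - 3)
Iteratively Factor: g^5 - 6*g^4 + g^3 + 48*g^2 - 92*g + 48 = (g - 2)*(g^4 - 4*g^3 - 7*g^2 + 34*g - 24) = (g - 2)*(g - 1)*(g^3 - 3*g^2 - 10*g + 24) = (g - 2)^2*(g - 1)*(g^2 - g - 12) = (g - 4)*(g - 2)^2*(g - 1)*(g + 3)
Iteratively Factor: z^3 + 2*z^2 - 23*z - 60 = (z + 4)*(z^2 - 2*z - 15) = (z - 5)*(z + 4)*(z + 3)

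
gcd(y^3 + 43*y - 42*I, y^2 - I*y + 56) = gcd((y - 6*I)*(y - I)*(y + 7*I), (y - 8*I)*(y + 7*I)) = y + 7*I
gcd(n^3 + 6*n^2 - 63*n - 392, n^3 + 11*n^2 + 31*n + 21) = n + 7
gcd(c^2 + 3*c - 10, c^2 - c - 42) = 1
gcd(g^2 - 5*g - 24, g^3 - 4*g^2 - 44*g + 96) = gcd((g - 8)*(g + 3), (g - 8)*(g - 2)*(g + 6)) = g - 8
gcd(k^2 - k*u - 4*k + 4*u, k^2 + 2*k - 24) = k - 4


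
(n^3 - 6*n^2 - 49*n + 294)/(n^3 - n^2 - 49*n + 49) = (n - 6)/(n - 1)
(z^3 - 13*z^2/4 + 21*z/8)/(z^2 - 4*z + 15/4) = z*(4*z - 7)/(2*(2*z - 5))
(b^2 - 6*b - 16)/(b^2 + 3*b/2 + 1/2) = 2*(b^2 - 6*b - 16)/(2*b^2 + 3*b + 1)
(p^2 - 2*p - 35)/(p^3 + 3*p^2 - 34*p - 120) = (p - 7)/(p^2 - 2*p - 24)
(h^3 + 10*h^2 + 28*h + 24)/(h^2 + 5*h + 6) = (h^2 + 8*h + 12)/(h + 3)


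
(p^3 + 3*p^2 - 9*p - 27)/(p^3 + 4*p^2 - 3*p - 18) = (p - 3)/(p - 2)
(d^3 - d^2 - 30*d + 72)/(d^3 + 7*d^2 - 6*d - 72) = (d - 4)/(d + 4)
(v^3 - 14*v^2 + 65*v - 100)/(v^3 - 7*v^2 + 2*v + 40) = (v - 5)/(v + 2)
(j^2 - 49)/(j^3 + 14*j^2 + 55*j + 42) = (j - 7)/(j^2 + 7*j + 6)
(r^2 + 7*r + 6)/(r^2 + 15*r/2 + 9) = 2*(r + 1)/(2*r + 3)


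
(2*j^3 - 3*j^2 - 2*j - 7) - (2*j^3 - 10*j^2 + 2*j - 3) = 7*j^2 - 4*j - 4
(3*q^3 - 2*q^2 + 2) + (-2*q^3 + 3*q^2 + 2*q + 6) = q^3 + q^2 + 2*q + 8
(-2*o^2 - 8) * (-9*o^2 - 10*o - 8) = 18*o^4 + 20*o^3 + 88*o^2 + 80*o + 64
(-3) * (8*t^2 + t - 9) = -24*t^2 - 3*t + 27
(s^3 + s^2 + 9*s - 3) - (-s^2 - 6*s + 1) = s^3 + 2*s^2 + 15*s - 4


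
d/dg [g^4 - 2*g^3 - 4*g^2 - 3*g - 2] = 4*g^3 - 6*g^2 - 8*g - 3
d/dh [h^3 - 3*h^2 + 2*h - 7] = 3*h^2 - 6*h + 2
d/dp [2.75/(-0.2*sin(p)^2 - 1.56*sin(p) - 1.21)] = (1.1*sin(p) + 4.29)*cos(p)/(0.2*sin(p)^2 + 1.56*sin(p) + 1.21)^2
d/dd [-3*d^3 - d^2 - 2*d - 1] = -9*d^2 - 2*d - 2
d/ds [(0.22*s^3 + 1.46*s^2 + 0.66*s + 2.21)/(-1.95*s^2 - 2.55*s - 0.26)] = (-0.429*s^4 - 1.122*s^3 - 2.6076*s^2 + 7.8598*s + 5.4639)/(3.8025*s^4 + 9.945*s^3 + 7.5165*s^2 + 1.326*s + 0.0676)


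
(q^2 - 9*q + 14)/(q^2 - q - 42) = (q - 2)/(q + 6)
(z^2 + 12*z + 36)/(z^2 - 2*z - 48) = (z + 6)/(z - 8)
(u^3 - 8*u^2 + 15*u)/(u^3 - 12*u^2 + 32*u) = (u^2 - 8*u + 15)/(u^2 - 12*u + 32)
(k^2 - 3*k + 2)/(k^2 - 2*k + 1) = (k - 2)/(k - 1)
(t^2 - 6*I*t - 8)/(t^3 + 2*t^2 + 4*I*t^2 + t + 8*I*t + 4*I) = (t^2 - 6*I*t - 8)/(t^3 + t^2*(2 + 4*I) + t*(1 + 8*I) + 4*I)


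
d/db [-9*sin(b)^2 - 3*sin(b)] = -3*(6*sin(b) + 1)*cos(b)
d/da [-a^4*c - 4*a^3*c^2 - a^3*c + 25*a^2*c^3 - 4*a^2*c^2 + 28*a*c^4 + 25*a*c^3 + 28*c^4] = c*(-4*a^3 - 12*a^2*c - 3*a^2 + 50*a*c^2 - 8*a*c + 28*c^3 + 25*c^2)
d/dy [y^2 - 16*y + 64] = 2*y - 16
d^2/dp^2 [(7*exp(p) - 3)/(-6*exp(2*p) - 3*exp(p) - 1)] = (-252*exp(4*p) + 558*exp(3*p) + 414*exp(2*p) - 24*exp(p) - 16)*exp(p)/(216*exp(6*p) + 324*exp(5*p) + 270*exp(4*p) + 135*exp(3*p) + 45*exp(2*p) + 9*exp(p) + 1)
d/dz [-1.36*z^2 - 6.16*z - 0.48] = -2.72*z - 6.16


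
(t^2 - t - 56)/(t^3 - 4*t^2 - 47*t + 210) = (t - 8)/(t^2 - 11*t + 30)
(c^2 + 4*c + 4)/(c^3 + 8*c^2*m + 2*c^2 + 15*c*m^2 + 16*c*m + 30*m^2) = (c + 2)/(c^2 + 8*c*m + 15*m^2)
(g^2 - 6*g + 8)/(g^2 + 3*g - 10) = (g - 4)/(g + 5)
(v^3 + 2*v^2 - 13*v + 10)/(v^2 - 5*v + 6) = (v^2 + 4*v - 5)/(v - 3)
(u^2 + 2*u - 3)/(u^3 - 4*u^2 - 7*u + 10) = (u + 3)/(u^2 - 3*u - 10)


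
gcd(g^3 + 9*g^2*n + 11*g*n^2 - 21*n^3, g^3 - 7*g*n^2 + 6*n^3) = g^2 + 2*g*n - 3*n^2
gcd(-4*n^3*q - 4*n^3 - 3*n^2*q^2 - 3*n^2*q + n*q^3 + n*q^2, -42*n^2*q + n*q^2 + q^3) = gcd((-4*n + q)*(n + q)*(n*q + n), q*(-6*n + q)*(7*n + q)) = 1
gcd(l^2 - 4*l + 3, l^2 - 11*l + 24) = l - 3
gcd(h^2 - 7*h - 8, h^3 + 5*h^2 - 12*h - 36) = 1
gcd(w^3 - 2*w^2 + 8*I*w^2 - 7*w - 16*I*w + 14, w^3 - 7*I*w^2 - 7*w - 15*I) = w + I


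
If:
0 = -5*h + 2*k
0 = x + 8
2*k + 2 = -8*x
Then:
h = 62/5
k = 31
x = -8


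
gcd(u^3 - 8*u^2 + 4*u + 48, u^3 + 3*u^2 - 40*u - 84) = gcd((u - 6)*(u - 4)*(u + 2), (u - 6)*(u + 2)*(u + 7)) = u^2 - 4*u - 12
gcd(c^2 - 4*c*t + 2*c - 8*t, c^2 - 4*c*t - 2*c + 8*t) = -c + 4*t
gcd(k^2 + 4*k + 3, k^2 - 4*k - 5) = k + 1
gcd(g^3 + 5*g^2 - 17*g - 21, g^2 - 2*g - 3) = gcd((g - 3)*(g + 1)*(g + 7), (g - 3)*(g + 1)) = g^2 - 2*g - 3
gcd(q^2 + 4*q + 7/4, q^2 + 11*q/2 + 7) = q + 7/2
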